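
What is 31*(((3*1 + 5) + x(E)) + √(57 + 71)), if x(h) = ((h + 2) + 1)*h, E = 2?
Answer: 558 + 248*√2 ≈ 908.72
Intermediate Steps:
x(h) = h*(3 + h) (x(h) = ((2 + h) + 1)*h = (3 + h)*h = h*(3 + h))
31*(((3*1 + 5) + x(E)) + √(57 + 71)) = 31*(((3*1 + 5) + 2*(3 + 2)) + √(57 + 71)) = 31*(((3 + 5) + 2*5) + √128) = 31*((8 + 10) + 8*√2) = 31*(18 + 8*√2) = 558 + 248*√2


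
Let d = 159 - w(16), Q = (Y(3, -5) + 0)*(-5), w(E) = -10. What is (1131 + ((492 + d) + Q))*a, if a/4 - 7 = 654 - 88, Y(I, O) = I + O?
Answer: 4130184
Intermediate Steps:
a = 2292 (a = 28 + 4*(654 - 88) = 28 + 4*566 = 28 + 2264 = 2292)
Q = 10 (Q = ((3 - 5) + 0)*(-5) = (-2 + 0)*(-5) = -2*(-5) = 10)
d = 169 (d = 159 - 1*(-10) = 159 + 10 = 169)
(1131 + ((492 + d) + Q))*a = (1131 + ((492 + 169) + 10))*2292 = (1131 + (661 + 10))*2292 = (1131 + 671)*2292 = 1802*2292 = 4130184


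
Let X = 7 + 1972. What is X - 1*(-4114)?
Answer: 6093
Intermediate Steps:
X = 1979
X - 1*(-4114) = 1979 - 1*(-4114) = 1979 + 4114 = 6093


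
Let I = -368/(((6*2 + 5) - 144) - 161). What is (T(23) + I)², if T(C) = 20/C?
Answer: 790321/171396 ≈ 4.6111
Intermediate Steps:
I = 23/18 (I = -368/(((12 + 5) - 144) - 161) = -368/((17 - 144) - 161) = -368/(-127 - 161) = -368/(-288) = -368*(-1/288) = 23/18 ≈ 1.2778)
(T(23) + I)² = (20/23 + 23/18)² = (889/414)² = 790321/171396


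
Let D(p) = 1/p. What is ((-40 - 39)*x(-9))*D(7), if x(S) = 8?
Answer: -632/7 ≈ -90.286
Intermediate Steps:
((-40 - 39)*x(-9))*D(7) = ((-40 - 39)*8)/7 = -79*8*(⅐) = -632*⅐ = -632/7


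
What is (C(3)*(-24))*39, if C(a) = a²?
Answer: -8424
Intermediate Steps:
(C(3)*(-24))*39 = (3²*(-24))*39 = (9*(-24))*39 = -216*39 = -8424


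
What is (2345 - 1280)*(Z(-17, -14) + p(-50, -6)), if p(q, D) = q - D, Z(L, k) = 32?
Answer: -12780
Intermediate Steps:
(2345 - 1280)*(Z(-17, -14) + p(-50, -6)) = (2345 - 1280)*(32 + (-50 - 1*(-6))) = 1065*(32 + (-50 + 6)) = 1065*(32 - 44) = 1065*(-12) = -12780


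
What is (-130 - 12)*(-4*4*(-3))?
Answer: -6816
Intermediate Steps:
(-130 - 12)*(-4*4*(-3)) = -(-2272)*(-3) = -142*48 = -6816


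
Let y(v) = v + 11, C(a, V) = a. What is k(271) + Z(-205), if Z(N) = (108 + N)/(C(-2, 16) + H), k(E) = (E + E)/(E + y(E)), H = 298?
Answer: 106791/163688 ≈ 0.65241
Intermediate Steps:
y(v) = 11 + v
k(E) = 2*E/(11 + 2*E) (k(E) = (E + E)/(E + (11 + E)) = (2*E)/(11 + 2*E) = 2*E/(11 + 2*E))
Z(N) = 27/74 + N/296 (Z(N) = (108 + N)/(-2 + 298) = (108 + N)/296 = (108 + N)*(1/296) = 27/74 + N/296)
k(271) + Z(-205) = 2*271/(11 + 2*271) + (27/74 + (1/296)*(-205)) = 2*271/(11 + 542) + (27/74 - 205/296) = 2*271/553 - 97/296 = 2*271*(1/553) - 97/296 = 542/553 - 97/296 = 106791/163688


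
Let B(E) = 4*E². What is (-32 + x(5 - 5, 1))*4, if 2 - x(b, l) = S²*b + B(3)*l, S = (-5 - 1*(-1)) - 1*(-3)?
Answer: -264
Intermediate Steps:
S = -1 (S = (-5 + 1) + 3 = -4 + 3 = -1)
x(b, l) = 2 - b - 36*l (x(b, l) = 2 - ((-1)²*b + (4*3²)*l) = 2 - (1*b + (4*9)*l) = 2 - (b + 36*l) = 2 + (-b - 36*l) = 2 - b - 36*l)
(-32 + x(5 - 5, 1))*4 = (-32 + (2 - (5 - 5) - 36*1))*4 = (-32 + (2 - 1*0 - 36))*4 = (-32 + (2 + 0 - 36))*4 = (-32 - 34)*4 = -66*4 = -264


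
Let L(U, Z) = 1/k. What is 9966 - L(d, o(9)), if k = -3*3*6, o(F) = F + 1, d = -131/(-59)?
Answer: 538165/54 ≈ 9966.0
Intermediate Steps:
d = 131/59 (d = -131*(-1/59) = 131/59 ≈ 2.2203)
o(F) = 1 + F
k = -54 (k = -9*6 = -54)
L(U, Z) = -1/54 (L(U, Z) = 1/(-54) = -1/54)
9966 - L(d, o(9)) = 9966 - 1*(-1/54) = 9966 + 1/54 = 538165/54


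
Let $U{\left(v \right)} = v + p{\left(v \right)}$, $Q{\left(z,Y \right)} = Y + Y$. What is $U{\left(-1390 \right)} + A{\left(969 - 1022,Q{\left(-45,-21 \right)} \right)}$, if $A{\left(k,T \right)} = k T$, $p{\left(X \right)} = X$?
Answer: $-554$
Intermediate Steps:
$Q{\left(z,Y \right)} = 2 Y$
$U{\left(v \right)} = 2 v$ ($U{\left(v \right)} = v + v = 2 v$)
$A{\left(k,T \right)} = T k$
$U{\left(-1390 \right)} + A{\left(969 - 1022,Q{\left(-45,-21 \right)} \right)} = 2 \left(-1390\right) + 2 \left(-21\right) \left(969 - 1022\right) = -2780 - -2226 = -2780 + 2226 = -554$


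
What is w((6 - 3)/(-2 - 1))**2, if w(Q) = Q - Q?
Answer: 0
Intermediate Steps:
w(Q) = 0
w((6 - 3)/(-2 - 1))**2 = 0**2 = 0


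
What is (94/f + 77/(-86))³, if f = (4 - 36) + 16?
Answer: -12633057289/40707584 ≈ -310.34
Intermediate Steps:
f = -16 (f = -32 + 16 = -16)
(94/f + 77/(-86))³ = (94/(-16) + 77/(-86))³ = (94*(-1/16) + 77*(-1/86))³ = (-47/8 - 77/86)³ = (-2329/344)³ = -12633057289/40707584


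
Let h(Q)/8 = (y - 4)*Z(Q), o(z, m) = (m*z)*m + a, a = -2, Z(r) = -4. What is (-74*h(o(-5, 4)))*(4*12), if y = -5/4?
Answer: -596736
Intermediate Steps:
y = -5/4 (y = -5*1/4 = -5/4 ≈ -1.2500)
o(z, m) = -2 + z*m**2 (o(z, m) = (m*z)*m - 2 = z*m**2 - 2 = -2 + z*m**2)
h(Q) = 168 (h(Q) = 8*((-5/4 - 4)*(-4)) = 8*(-21/4*(-4)) = 8*21 = 168)
(-74*h(o(-5, 4)))*(4*12) = (-74*168)*(4*12) = -12432*48 = -596736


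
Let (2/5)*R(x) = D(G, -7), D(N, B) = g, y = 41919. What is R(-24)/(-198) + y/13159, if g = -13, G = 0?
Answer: 17455259/5210964 ≈ 3.3497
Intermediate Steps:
D(N, B) = -13
R(x) = -65/2 (R(x) = (5/2)*(-13) = -65/2)
R(-24)/(-198) + y/13159 = -65/2/(-198) + 41919/13159 = -65/2*(-1/198) + 41919*(1/13159) = 65/396 + 41919/13159 = 17455259/5210964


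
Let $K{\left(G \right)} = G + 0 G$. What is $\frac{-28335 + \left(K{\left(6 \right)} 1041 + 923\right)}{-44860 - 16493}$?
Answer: $\frac{21166}{61353} \approx 0.34499$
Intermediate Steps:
$K{\left(G \right)} = G$ ($K{\left(G \right)} = G + 0 = G$)
$\frac{-28335 + \left(K{\left(6 \right)} 1041 + 923\right)}{-44860 - 16493} = \frac{-28335 + \left(6 \cdot 1041 + 923\right)}{-44860 - 16493} = \frac{-28335 + \left(6246 + 923\right)}{-61353} = \left(-28335 + 7169\right) \left(- \frac{1}{61353}\right) = \left(-21166\right) \left(- \frac{1}{61353}\right) = \frac{21166}{61353}$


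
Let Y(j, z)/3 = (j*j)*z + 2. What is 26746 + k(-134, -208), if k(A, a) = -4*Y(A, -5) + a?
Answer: 1103874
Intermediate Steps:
Y(j, z) = 6 + 3*z*j² (Y(j, z) = 3*((j*j)*z + 2) = 3*(j²*z + 2) = 3*(z*j² + 2) = 3*(2 + z*j²) = 6 + 3*z*j²)
k(A, a) = -24 + a + 60*A² (k(A, a) = -4*(6 + 3*(-5)*A²) + a = -4*(6 - 15*A²) + a = (-24 + 60*A²) + a = -24 + a + 60*A²)
26746 + k(-134, -208) = 26746 + (-24 - 208 + 60*(-134)²) = 26746 + (-24 - 208 + 60*17956) = 26746 + (-24 - 208 + 1077360) = 26746 + 1077128 = 1103874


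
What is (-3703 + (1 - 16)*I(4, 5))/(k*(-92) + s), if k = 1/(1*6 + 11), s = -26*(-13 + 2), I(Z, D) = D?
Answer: -32113/2385 ≈ -13.465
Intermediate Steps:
s = 286 (s = -26*(-11) = 286)
k = 1/17 (k = 1/(6 + 11) = 1/17 ≈ 0.058824)
(-3703 + (1 - 16)*I(4, 5))/(k*(-92) + s) = (-3703 + (1 - 16)*5)/((1/17)*(-92) + 286) = (-3703 - 15*5)/(-92/17 + 286) = (-3703 - 75)/(4770/17) = -3778*17/4770 = -32113/2385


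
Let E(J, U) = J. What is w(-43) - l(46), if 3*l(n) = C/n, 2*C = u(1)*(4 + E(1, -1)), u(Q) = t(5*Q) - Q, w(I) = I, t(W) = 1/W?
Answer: -2966/69 ≈ -42.985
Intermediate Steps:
t(W) = 1/W
u(Q) = -Q + 1/(5*Q) (u(Q) = 1/(5*Q) - Q = -Q + 1/(5*Q))
C = -2 (C = ((-1*1 + (⅕)/1)*(4 + 1))/2 = ((-1 + (⅕)*1)*5)/2 = ((-1 + ⅕)*5)/2 = (-⅘*5)/2 = (½)*(-4) = -2)
l(n) = -2/(3*n) (l(n) = (-2/n)/3 = -2/(3*n))
w(-43) - l(46) = -43 - (-2)/(3*46) = -43 - 1*(-1/69) = -43 + 1/69 = -2966/69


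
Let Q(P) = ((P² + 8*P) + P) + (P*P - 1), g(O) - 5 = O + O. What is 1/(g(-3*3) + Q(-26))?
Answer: 1/1104 ≈ 0.00090580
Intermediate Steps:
g(O) = 5 + 2*O (g(O) = 5 + (O + O) = 5 + 2*O)
Q(P) = -1 + 2*P² + 9*P (Q(P) = (P² + 9*P) + (P² - 1) = (P² + 9*P) + (-1 + P²) = -1 + 2*P² + 9*P)
1/(g(-3*3) + Q(-26)) = 1/((5 + 2*(-3*3)) + (-1 + 2*(-26)² + 9*(-26))) = 1/((5 + 2*(-9)) + (-1 + 2*676 - 234)) = 1/((5 - 18) + (-1 + 1352 - 234)) = 1/(-13 + 1117) = 1/1104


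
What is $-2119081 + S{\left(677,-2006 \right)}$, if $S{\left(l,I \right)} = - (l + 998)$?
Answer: $-2120756$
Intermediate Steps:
$S{\left(l,I \right)} = -998 - l$ ($S{\left(l,I \right)} = - (998 + l) = -998 - l$)
$-2119081 + S{\left(677,-2006 \right)} = -2119081 - 1675 = -2120756$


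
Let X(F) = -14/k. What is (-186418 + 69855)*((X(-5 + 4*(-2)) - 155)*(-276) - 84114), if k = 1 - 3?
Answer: 5043214758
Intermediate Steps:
k = -2
X(F) = 7 (X(F) = -14/(-2) = -14*(-½) = 7)
(-186418 + 69855)*((X(-5 + 4*(-2)) - 155)*(-276) - 84114) = (-186418 + 69855)*((7 - 155)*(-276) - 84114) = -116563*(-148*(-276) - 84114) = -116563*(40848 - 84114) = -116563*(-43266) = 5043214758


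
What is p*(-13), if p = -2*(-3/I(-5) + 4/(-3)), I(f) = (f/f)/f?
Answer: 1066/3 ≈ 355.33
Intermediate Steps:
I(f) = 1/f
p = -82/3 (p = -2*(-3/(1/(-5)) + 4/(-3)) = -2*(-3/(-⅕) + 4*(-⅓)) = -2*(-3*(-5) - 4/3) = -2*(15 - 4/3) = -2*41/3 = -82/3 ≈ -27.333)
p*(-13) = -82/3*(-13) = 1066/3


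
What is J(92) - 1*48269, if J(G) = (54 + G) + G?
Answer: -48031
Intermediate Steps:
J(G) = 54 + 2*G
J(92) - 1*48269 = (54 + 2*92) - 1*48269 = (54 + 184) - 48269 = 238 - 48269 = -48031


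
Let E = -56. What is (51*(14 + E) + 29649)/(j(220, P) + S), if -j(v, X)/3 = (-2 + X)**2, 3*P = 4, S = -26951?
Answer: -82521/80857 ≈ -1.0206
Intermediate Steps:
P = 4/3 (P = (1/3)*4 = 4/3 ≈ 1.3333)
j(v, X) = -3*(-2 + X)**2
(51*(14 + E) + 29649)/(j(220, P) + S) = (51*(14 - 56) + 29649)/(-3*(-2 + 4/3)**2 - 26951) = (51*(-42) + 29649)/(-3*(-2/3)**2 - 26951) = (-2142 + 29649)/(-3*4/9 - 26951) = 27507/(-4/3 - 26951) = 27507/(-80857/3) = 27507*(-3/80857) = -82521/80857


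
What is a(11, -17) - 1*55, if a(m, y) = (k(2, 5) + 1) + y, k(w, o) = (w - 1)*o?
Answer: -66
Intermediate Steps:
k(w, o) = o*(-1 + w) (k(w, o) = (-1 + w)*o = o*(-1 + w))
a(m, y) = 6 + y (a(m, y) = (5*(-1 + 2) + 1) + y = (5*1 + 1) + y = (5 + 1) + y = 6 + y)
a(11, -17) - 1*55 = (6 - 17) - 1*55 = -11 - 55 = -66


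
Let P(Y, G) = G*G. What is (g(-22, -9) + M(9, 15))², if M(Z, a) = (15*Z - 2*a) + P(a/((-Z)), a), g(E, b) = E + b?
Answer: 89401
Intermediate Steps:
P(Y, G) = G²
M(Z, a) = a² - 2*a + 15*Z (M(Z, a) = (15*Z - 2*a) + a² = (-2*a + 15*Z) + a² = a² - 2*a + 15*Z)
(g(-22, -9) + M(9, 15))² = ((-22 - 9) + (15² - 2*15 + 15*9))² = (-31 + (225 - 30 + 135))² = (-31 + 330)² = 299² = 89401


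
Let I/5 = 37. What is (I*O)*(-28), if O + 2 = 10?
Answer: -41440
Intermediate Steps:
O = 8 (O = -2 + 10 = 8)
I = 185 (I = 5*37 = 185)
(I*O)*(-28) = (185*8)*(-28) = 1480*(-28) = -41440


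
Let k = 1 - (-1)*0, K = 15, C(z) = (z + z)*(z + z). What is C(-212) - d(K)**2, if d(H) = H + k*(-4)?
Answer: 179655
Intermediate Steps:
C(z) = 4*z**2 (C(z) = (2*z)*(2*z) = 4*z**2)
k = 1 (k = 1 - 1*0 = 1 + 0 = 1)
d(H) = -4 + H (d(H) = H + 1*(-4) = H - 4 = -4 + H)
C(-212) - d(K)**2 = 4*(-212)**2 - (-4 + 15)**2 = 4*44944 - 1*11**2 = 179776 - 1*121 = 179776 - 121 = 179655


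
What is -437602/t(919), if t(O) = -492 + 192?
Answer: 218801/150 ≈ 1458.7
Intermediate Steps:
t(O) = -300
-437602/t(919) = -437602/(-300) = -437602*(-1/300) = 218801/150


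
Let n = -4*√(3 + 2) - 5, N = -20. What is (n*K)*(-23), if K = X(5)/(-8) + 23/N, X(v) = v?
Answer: -1633/8 - 1633*√5/10 ≈ -569.28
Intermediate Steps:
n = -5 - 4*√5 (n = -4*√5 - 5 = -5 - 4*√5 ≈ -13.944)
K = -71/40 (K = 5/(-8) + 23/(-20) = 5*(-⅛) + 23*(-1/20) = -5/8 - 23/20 = -71/40 ≈ -1.7750)
(n*K)*(-23) = ((-5 - 4*√5)*(-71/40))*(-23) = (71/8 + 71*√5/10)*(-23) = -1633/8 - 1633*√5/10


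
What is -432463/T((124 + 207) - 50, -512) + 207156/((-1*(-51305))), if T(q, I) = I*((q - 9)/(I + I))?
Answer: -1303490647/410440 ≈ -3175.8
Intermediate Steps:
T(q, I) = -9/2 + q/2 (T(q, I) = I*((-9 + q)/((2*I))) = I*((-9 + q)*(1/(2*I))) = I*((-9 + q)/(2*I)) = -9/2 + q/2)
-432463/T((124 + 207) - 50, -512) + 207156/((-1*(-51305))) = -432463/(-9/2 + ((124 + 207) - 50)/2) + 207156/((-1*(-51305))) = -432463/(-9/2 + (331 - 50)/2) + 207156/51305 = -432463/(-9/2 + (1/2)*281) + 207156*(1/51305) = -432463/(-9/2 + 281/2) + 207156/51305 = -432463/136 + 207156/51305 = -432463*1/136 + 207156/51305 = -25439/8 + 207156/51305 = -1303490647/410440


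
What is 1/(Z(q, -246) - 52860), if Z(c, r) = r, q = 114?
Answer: -1/53106 ≈ -1.8830e-5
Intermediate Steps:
1/(Z(q, -246) - 52860) = 1/(-246 - 52860) = 1/(-53106) = -1/53106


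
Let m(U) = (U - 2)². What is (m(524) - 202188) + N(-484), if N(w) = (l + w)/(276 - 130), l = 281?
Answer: 10263013/146 ≈ 70295.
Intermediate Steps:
m(U) = (-2 + U)²
N(w) = 281/146 + w/146 (N(w) = (281 + w)/(276 - 130) = (281 + w)/146 = (281 + w)*(1/146) = 281/146 + w/146)
(m(524) - 202188) + N(-484) = ((-2 + 524)² - 202188) + (281/146 + (1/146)*(-484)) = (522² - 202188) + (281/146 - 242/73) = (272484 - 202188) - 203/146 = 70296 - 203/146 = 10263013/146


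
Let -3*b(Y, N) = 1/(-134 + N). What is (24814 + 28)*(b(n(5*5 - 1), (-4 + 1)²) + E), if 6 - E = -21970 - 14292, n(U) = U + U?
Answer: 337863645842/375 ≈ 9.0097e+8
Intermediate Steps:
n(U) = 2*U
E = 36268 (E = 6 - (-21970 - 14292) = 6 - 1*(-36262) = 6 + 36262 = 36268)
b(Y, N) = -1/(3*(-134 + N))
(24814 + 28)*(b(n(5*5 - 1), (-4 + 1)²) + E) = (24814 + 28)*(-1/(-402 + 3*(-4 + 1)²) + 36268) = 24842*(-1/(-402 + 3*(-3)²) + 36268) = 24842*(-1/(-402 + 3*9) + 36268) = 24842*(-1/(-402 + 27) + 36268) = 24842*(-1/(-375) + 36268) = 24842*(-1*(-1/375) + 36268) = 24842*(1/375 + 36268) = 24842*(13600501/375) = 337863645842/375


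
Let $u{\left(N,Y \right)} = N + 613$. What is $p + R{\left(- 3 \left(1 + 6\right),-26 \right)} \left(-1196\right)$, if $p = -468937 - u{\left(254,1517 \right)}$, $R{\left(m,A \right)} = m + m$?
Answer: $-419572$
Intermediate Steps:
$u{\left(N,Y \right)} = 613 + N$
$R{\left(m,A \right)} = 2 m$
$p = -469804$ ($p = -468937 - \left(613 + 254\right) = -468937 - 867 = -469804$)
$p + R{\left(- 3 \left(1 + 6\right),-26 \right)} \left(-1196\right) = -469804 + 2 \left(- 3 \left(1 + 6\right)\right) \left(-1196\right) = -469804 + 2 \left(\left(-3\right) 7\right) \left(-1196\right) = -469804 + 2 \left(-21\right) \left(-1196\right) = -469804 - -50232 = -469804 + 50232 = -419572$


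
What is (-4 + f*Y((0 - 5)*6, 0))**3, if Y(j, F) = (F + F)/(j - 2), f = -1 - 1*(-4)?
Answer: -64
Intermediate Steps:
f = 3 (f = -1 + 4 = 3)
Y(j, F) = 2*F/(-2 + j) (Y(j, F) = (2*F)/(-2 + j) = 2*F/(-2 + j))
(-4 + f*Y((0 - 5)*6, 0))**3 = (-4 + 3*(2*0/(-2 + (0 - 5)*6)))**3 = (-4 + 3*(2*0/(-2 - 5*6)))**3 = (-4 + 3*(2*0/(-2 - 30)))**3 = (-4 + 3*(2*0/(-32)))**3 = (-4 + 3*(2*0*(-1/32)))**3 = (-4 + 3*0)**3 = (-4 + 0)**3 = (-4)**3 = -64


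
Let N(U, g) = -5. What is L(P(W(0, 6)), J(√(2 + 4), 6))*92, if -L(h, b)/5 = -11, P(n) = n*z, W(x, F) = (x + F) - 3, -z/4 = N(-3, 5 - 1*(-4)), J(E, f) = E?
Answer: 5060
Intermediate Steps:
z = 20 (z = -4*(-5) = 20)
W(x, F) = -3 + F + x (W(x, F) = (F + x) - 3 = -3 + F + x)
P(n) = 20*n (P(n) = n*20 = 20*n)
L(h, b) = 55 (L(h, b) = -5*(-11) = 55)
L(P(W(0, 6)), J(√(2 + 4), 6))*92 = 55*92 = 5060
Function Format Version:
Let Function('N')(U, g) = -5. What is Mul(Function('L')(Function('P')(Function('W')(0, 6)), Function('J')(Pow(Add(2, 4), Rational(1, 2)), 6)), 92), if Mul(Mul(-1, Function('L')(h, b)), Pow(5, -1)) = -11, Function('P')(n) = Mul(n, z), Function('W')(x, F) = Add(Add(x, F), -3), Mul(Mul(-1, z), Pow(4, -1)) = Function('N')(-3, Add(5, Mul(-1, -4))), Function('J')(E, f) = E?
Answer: 5060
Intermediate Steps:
z = 20 (z = Mul(-4, -5) = 20)
Function('W')(x, F) = Add(-3, F, x) (Function('W')(x, F) = Add(Add(F, x), -3) = Add(-3, F, x))
Function('P')(n) = Mul(20, n) (Function('P')(n) = Mul(n, 20) = Mul(20, n))
Function('L')(h, b) = 55 (Function('L')(h, b) = Mul(-5, -11) = 55)
Mul(Function('L')(Function('P')(Function('W')(0, 6)), Function('J')(Pow(Add(2, 4), Rational(1, 2)), 6)), 92) = Mul(55, 92) = 5060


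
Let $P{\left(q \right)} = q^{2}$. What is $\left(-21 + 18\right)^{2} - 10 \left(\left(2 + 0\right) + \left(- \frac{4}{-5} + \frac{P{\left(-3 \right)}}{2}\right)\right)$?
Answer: $-64$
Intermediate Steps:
$\left(-21 + 18\right)^{2} - 10 \left(\left(2 + 0\right) + \left(- \frac{4}{-5} + \frac{P{\left(-3 \right)}}{2}\right)\right) = \left(-21 + 18\right)^{2} - 10 \left(\left(2 + 0\right) - \left(- \frac{4}{5} - \frac{\left(-3\right)^{2}}{2}\right)\right) = \left(-3\right)^{2} - 10 \left(2 + \left(\left(-4\right) \left(- \frac{1}{5}\right) + 9 \cdot \frac{1}{2}\right)\right) = 9 - 10 \left(2 + \left(\frac{4}{5} + \frac{9}{2}\right)\right) = 9 - 10 \left(2 + \frac{53}{10}\right) = 9 - 73 = -64$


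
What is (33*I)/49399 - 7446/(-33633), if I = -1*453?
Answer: -44984921/553812189 ≈ -0.081228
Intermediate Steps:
I = -453
(33*I)/49399 - 7446/(-33633) = (33*(-453))/49399 - 7446/(-33633) = -14949*1/49399 - 7446*(-1/33633) = -14949/49399 + 2482/11211 = -44984921/553812189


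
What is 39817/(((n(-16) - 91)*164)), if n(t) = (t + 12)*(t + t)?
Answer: 39817/6068 ≈ 6.5618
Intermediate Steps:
n(t) = 2*t*(12 + t) (n(t) = (12 + t)*(2*t) = 2*t*(12 + t))
39817/(((n(-16) - 91)*164)) = 39817/(((2*(-16)*(12 - 16) - 91)*164)) = 39817/(((2*(-16)*(-4) - 91)*164)) = 39817/(((128 - 91)*164)) = 39817/((37*164)) = 39817/6068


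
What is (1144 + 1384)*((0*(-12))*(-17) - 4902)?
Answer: -12392256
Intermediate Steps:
(1144 + 1384)*((0*(-12))*(-17) - 4902) = 2528*(0*(-17) - 4902) = 2528*(0 - 4902) = 2528*(-4902) = -12392256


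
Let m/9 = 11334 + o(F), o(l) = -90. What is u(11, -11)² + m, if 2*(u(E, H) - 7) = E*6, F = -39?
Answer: 102796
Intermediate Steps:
u(E, H) = 7 + 3*E (u(E, H) = 7 + (E*6)/2 = 7 + (6*E)/2 = 7 + 3*E)
m = 101196 (m = 9*(11334 - 90) = 9*11244 = 101196)
u(11, -11)² + m = (7 + 3*11)² + 101196 = (7 + 33)² + 101196 = 40² + 101196 = 1600 + 101196 = 102796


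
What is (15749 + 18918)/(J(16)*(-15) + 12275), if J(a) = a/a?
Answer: 34667/12260 ≈ 2.8277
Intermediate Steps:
J(a) = 1
(15749 + 18918)/(J(16)*(-15) + 12275) = (15749 + 18918)/(1*(-15) + 12275) = 34667/(-15 + 12275) = 34667/12260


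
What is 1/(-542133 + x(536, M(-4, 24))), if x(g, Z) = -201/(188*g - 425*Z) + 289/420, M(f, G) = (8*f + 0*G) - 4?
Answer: -3046785/1651760601203 ≈ -1.8446e-6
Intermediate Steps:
M(f, G) = -4 + 8*f (M(f, G) = (8*f + 0) - 4 = 8*f - 4 = -4 + 8*f)
x(g, Z) = 289/420 - 201/(-425*Z + 188*g) (x(g, Z) = -201/(-425*Z + 188*g) + 289*(1/420) = -201/(-425*Z + 188*g) + 289/420 = 289/420 - 201/(-425*Z + 188*g))
1/(-542133 + x(536, M(-4, 24))) = 1/(-542133 + (84420 - 54332*536 + 122825*(-4 + 8*(-4)))/(420*(-188*536 + 425*(-4 + 8*(-4))))) = 1/(-542133 + (84420 - 29121952 + 122825*(-4 - 32))/(420*(-100768 + 425*(-4 - 32)))) = 1/(-542133 + (84420 - 29121952 + 122825*(-36))/(420*(-100768 + 425*(-36)))) = 1/(-542133 + (84420 - 29121952 - 4421700)/(420*(-100768 - 15300))) = 1/(-542133 + (1/420)*(-33459232)/(-116068)) = 1/(-542133 + (1/420)*(-1/116068)*(-33459232)) = 1/(-542133 + 2091202/3046785) = 1/(-1651760601203/3046785) = -3046785/1651760601203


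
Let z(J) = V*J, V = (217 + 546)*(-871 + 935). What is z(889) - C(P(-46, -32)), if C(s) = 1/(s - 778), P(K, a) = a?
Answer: 35163434881/810 ≈ 4.3412e+7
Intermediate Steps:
C(s) = 1/(-778 + s)
V = 48832 (V = 763*64 = 48832)
z(J) = 48832*J
z(889) - C(P(-46, -32)) = 48832*889 - 1/(-778 - 32) = 43411648 - 1/(-810) = 43411648 - 1*(-1/810) = 43411648 + 1/810 = 35163434881/810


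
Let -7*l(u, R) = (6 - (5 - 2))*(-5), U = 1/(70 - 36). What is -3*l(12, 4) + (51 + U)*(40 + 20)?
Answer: 363585/119 ≈ 3055.3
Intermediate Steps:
U = 1/34 ≈ 0.029412
l(u, R) = 15/7 (l(u, R) = -(6 - (5 - 2))*(-5)/7 = -(6 - 1*3)*(-5)/7 = -(6 - 3)*(-5)/7 = -3*(-5)/7 = -⅐*(-15) = 15/7)
-3*l(12, 4) + (51 + U)*(40 + 20) = -3*15/7 + (51 + 1/34)*(40 + 20) = -45/7 + (1735/34)*60 = -45/7 + 52050/17 = 363585/119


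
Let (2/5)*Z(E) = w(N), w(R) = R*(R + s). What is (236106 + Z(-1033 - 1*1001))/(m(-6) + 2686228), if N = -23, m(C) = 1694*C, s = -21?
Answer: 59659/669016 ≈ 0.089174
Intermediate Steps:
w(R) = R*(-21 + R) (w(R) = R*(R - 21) = R*(-21 + R))
Z(E) = 2530 (Z(E) = 5*(-23*(-21 - 23))/2 = 5*(-23*(-44))/2 = (5/2)*1012 = 2530)
(236106 + Z(-1033 - 1*1001))/(m(-6) + 2686228) = (236106 + 2530)/(1694*(-6) + 2686228) = 238636/(-10164 + 2686228) = 238636/2676064 = 238636*(1/2676064) = 59659/669016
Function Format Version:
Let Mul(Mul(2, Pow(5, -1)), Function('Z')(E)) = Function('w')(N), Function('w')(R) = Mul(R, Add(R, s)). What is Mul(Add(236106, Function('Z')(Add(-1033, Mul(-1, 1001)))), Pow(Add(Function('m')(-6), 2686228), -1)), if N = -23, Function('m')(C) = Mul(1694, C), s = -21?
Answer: Rational(59659, 669016) ≈ 0.089174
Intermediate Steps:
Function('w')(R) = Mul(R, Add(-21, R)) (Function('w')(R) = Mul(R, Add(R, -21)) = Mul(R, Add(-21, R)))
Function('Z')(E) = 2530 (Function('Z')(E) = Mul(Rational(5, 2), Mul(-23, Add(-21, -23))) = Mul(Rational(5, 2), Mul(-23, -44)) = Mul(Rational(5, 2), 1012) = 2530)
Mul(Add(236106, Function('Z')(Add(-1033, Mul(-1, 1001)))), Pow(Add(Function('m')(-6), 2686228), -1)) = Mul(Add(236106, 2530), Pow(Add(Mul(1694, -6), 2686228), -1)) = Mul(238636, Pow(Add(-10164, 2686228), -1)) = Mul(238636, Pow(2676064, -1)) = Mul(238636, Rational(1, 2676064)) = Rational(59659, 669016)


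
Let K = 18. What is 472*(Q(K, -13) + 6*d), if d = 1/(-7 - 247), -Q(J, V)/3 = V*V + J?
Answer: -33630000/127 ≈ -2.6480e+5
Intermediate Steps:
Q(J, V) = -3*J - 3*V² (Q(J, V) = -3*(V*V + J) = -3*(V² + J) = -3*(J + V²) = -3*J - 3*V²)
d = -1/254 (d = 1/(-254) = -1/254 ≈ -0.0039370)
472*(Q(K, -13) + 6*d) = 472*((-3*18 - 3*(-13)²) + 6*(-1/254)) = 472*((-54 - 3*169) - 3/127) = 472*((-54 - 507) - 3/127) = 472*(-561 - 3/127) = 472*(-71250/127) = -33630000/127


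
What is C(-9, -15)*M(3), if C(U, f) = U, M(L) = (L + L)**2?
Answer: -324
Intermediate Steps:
M(L) = 4*L**2 (M(L) = (2*L)**2 = 4*L**2)
C(-9, -15)*M(3) = -36*3**2 = -36*9 = -9*36 = -324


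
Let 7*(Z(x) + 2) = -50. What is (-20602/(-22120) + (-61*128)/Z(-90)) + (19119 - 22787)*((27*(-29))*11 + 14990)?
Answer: -258693190619/11060 ≈ -2.3390e+7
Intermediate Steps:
Z(x) = -64/7 (Z(x) = -2 + (1/7)*(-50) = -2 - 50/7 = -64/7)
(-20602/(-22120) + (-61*128)/Z(-90)) + (19119 - 22787)*((27*(-29))*11 + 14990) = (-20602/(-22120) + (-61*128)/(-64/7)) + (19119 - 22787)*((27*(-29))*11 + 14990) = (-20602*(-1/22120) - 7808*(-7/64)) - 3668*(-783*11 + 14990) = (10301/11060 + 854) - 3668*(-8613 + 14990) = 9455541/11060 - 3668*6377 = 9455541/11060 - 23390836 = -258693190619/11060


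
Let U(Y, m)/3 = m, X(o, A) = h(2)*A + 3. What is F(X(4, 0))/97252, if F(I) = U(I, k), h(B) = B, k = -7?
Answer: -21/97252 ≈ -0.00021593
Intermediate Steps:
X(o, A) = 3 + 2*A (X(o, A) = 2*A + 3 = 3 + 2*A)
U(Y, m) = 3*m
F(I) = -21 (F(I) = 3*(-7) = -21)
F(X(4, 0))/97252 = -21/97252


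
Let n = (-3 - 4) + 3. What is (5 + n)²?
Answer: 1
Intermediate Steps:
n = -4 (n = -7 + 3 = -4)
(5 + n)² = (5 - 4)² = 1² = 1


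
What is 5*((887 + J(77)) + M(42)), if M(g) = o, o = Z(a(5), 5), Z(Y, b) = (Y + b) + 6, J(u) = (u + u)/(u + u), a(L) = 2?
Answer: 4505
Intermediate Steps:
J(u) = 1 (J(u) = (2*u)/((2*u)) = (2*u)*(1/(2*u)) = 1)
Z(Y, b) = 6 + Y + b
o = 13 (o = 6 + 2 + 5 = 13)
M(g) = 13
5*((887 + J(77)) + M(42)) = 5*((887 + 1) + 13) = 5*(888 + 13) = 5*901 = 4505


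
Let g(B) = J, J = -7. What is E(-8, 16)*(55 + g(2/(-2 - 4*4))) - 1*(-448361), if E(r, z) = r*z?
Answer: 442217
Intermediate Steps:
g(B) = -7
E(-8, 16)*(55 + g(2/(-2 - 4*4))) - 1*(-448361) = (-8*16)*(55 - 7) - 1*(-448361) = -128*48 + 448361 = -6144 + 448361 = 442217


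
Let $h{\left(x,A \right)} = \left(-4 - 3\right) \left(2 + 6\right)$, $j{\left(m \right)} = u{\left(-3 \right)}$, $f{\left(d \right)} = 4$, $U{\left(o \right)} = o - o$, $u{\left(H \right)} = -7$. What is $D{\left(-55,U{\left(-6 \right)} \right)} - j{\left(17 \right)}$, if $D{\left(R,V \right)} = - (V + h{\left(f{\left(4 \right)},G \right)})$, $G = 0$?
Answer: $63$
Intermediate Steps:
$U{\left(o \right)} = 0$
$j{\left(m \right)} = -7$
$h{\left(x,A \right)} = -56$ ($h{\left(x,A \right)} = \left(-7\right) 8 = -56$)
$D{\left(R,V \right)} = 56 - V$ ($D{\left(R,V \right)} = - (V - 56) = - (-56 + V) = 56 - V$)
$D{\left(-55,U{\left(-6 \right)} \right)} - j{\left(17 \right)} = \left(56 - 0\right) - -7 = \left(56 + 0\right) + 7 = 56 + 7 = 63$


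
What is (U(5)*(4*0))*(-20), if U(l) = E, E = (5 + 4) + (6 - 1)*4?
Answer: 0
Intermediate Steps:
E = 29 (E = 9 + 5*4 = 9 + 20 = 29)
U(l) = 29
(U(5)*(4*0))*(-20) = (29*(4*0))*(-20) = (29*0)*(-20) = 0*(-20) = 0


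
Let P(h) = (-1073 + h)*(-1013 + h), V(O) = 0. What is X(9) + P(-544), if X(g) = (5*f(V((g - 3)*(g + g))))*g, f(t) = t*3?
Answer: 2517669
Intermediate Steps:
f(t) = 3*t
X(g) = 0 (X(g) = (5*(3*0))*g = (5*0)*g = 0*g = 0)
X(9) + P(-544) = 0 + (1086949 + (-544)² - 2086*(-544)) = 0 + (1086949 + 295936 + 1134784) = 0 + 2517669 = 2517669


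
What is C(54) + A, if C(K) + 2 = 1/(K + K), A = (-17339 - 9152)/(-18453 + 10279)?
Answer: 551809/441396 ≈ 1.2501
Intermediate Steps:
A = 26491/8174 (A = -26491/(-8174) = -26491*(-1/8174) = 26491/8174 ≈ 3.2409)
C(K) = -2 + 1/(2*K) (C(K) = -2 + 1/(K + K) = -2 + 1/(2*K))
C(54) + A = (-2 + (½)/54) + 26491/8174 = (-2 + (½)*(1/54)) + 26491/8174 = (-2 + 1/108) + 26491/8174 = -215/108 + 26491/8174 = 551809/441396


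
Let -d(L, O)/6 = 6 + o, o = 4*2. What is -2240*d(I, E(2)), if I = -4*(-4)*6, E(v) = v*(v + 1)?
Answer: 188160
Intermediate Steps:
o = 8
E(v) = v*(1 + v)
I = 96 (I = 16*6 = 96)
d(L, O) = -84 (d(L, O) = -6*(6 + 8) = -6*14 = -84)
-2240*d(I, E(2)) = -2240*(-84) = 188160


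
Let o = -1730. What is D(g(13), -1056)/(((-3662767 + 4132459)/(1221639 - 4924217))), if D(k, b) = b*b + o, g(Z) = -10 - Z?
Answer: -1030618140167/117423 ≈ -8.7770e+6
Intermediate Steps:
D(k, b) = -1730 + b² (D(k, b) = b*b - 1730 = b² - 1730 = -1730 + b²)
D(g(13), -1056)/(((-3662767 + 4132459)/(1221639 - 4924217))) = (-1730 + (-1056)²)/(((-3662767 + 4132459)/(1221639 - 4924217))) = (-1730 + 1115136)/((469692/(-3702578))) = 1113406/((469692*(-1/3702578))) = 1113406/(-234846/1851289) = 1113406*(-1851289/234846) = -1030618140167/117423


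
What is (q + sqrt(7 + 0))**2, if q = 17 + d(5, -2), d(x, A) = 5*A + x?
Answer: (12 + sqrt(7))**2 ≈ 214.50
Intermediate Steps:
d(x, A) = x + 5*A
q = 12 (q = 17 + (5 + 5*(-2)) = 17 + (5 - 10) = 17 - 5 = 12)
(q + sqrt(7 + 0))**2 = (12 + sqrt(7 + 0))**2 = (12 + sqrt(7))**2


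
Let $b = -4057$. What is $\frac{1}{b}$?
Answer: $- \frac{1}{4057} \approx -0.00024649$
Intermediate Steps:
$\frac{1}{b} = \frac{1}{-4057} = - \frac{1}{4057}$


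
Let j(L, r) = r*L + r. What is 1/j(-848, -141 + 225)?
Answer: -1/71148 ≈ -1.4055e-5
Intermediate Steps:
j(L, r) = r + L*r (j(L, r) = L*r + r = r + L*r)
1/j(-848, -141 + 225) = 1/((-141 + 225)*(1 - 848)) = 1/(84*(-847)) = 1/(-71148) = -1/71148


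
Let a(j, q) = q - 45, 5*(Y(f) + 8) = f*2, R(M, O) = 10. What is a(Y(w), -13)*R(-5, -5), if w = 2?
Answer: -580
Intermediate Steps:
Y(f) = -8 + 2*f/5 (Y(f) = -8 + (f*2)/5 = -8 + (2*f)/5 = -8 + 2*f/5)
a(j, q) = -45 + q
a(Y(w), -13)*R(-5, -5) = (-45 - 13)*10 = -58*10 = -580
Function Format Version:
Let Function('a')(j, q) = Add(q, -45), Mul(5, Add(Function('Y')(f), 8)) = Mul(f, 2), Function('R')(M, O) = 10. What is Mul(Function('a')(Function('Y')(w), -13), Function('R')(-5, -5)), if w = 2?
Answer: -580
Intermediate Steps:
Function('Y')(f) = Add(-8, Mul(Rational(2, 5), f)) (Function('Y')(f) = Add(-8, Mul(Rational(1, 5), Mul(f, 2))) = Add(-8, Mul(Rational(1, 5), Mul(2, f))) = Add(-8, Mul(Rational(2, 5), f)))
Function('a')(j, q) = Add(-45, q)
Mul(Function('a')(Function('Y')(w), -13), Function('R')(-5, -5)) = Mul(Add(-45, -13), 10) = Mul(-58, 10) = -580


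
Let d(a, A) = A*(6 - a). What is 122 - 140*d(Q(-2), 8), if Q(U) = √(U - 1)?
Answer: -6598 + 1120*I*√3 ≈ -6598.0 + 1939.9*I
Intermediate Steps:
Q(U) = √(-1 + U)
122 - 140*d(Q(-2), 8) = 122 - 1120*(6 - √(-1 - 2)) = 122 - 1120*(6 - √(-3)) = 122 - 1120*(6 - I*√3) = 122 - 140*(48 - 8*I*√3) = 122 + (-6720 + 1120*I*√3) = -6598 + 1120*I*√3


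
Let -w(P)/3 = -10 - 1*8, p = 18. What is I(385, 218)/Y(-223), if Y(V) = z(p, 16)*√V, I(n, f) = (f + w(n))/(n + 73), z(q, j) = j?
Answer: -17*I*√223/102134 ≈ -0.0024856*I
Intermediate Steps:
w(P) = 54 (w(P) = -3*(-10 - 1*8) = -3*(-10 - 8) = -3*(-18) = 54)
I(n, f) = (54 + f)/(73 + n) (I(n, f) = (f + 54)/(n + 73) = (54 + f)/(73 + n))
Y(V) = 16*√V
I(385, 218)/Y(-223) = ((54 + 218)/(73 + 385))/((16*√(-223))) = (272/458)/((16*(I*√223))) = ((1/458)*272)/((16*I*√223)) = 136*(-I*√223/3568)/229 = -17*I*√223/102134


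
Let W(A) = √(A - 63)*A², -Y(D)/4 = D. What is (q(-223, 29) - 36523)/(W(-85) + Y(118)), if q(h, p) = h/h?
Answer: 4309596/1931478821 + 131935725*I*√37/1931478821 ≈ 0.0022312 + 0.4155*I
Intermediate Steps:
q(h, p) = 1
Y(D) = -4*D
W(A) = A²*√(-63 + A) (W(A) = √(-63 + A)*A² = A²*√(-63 + A))
(q(-223, 29) - 36523)/(W(-85) + Y(118)) = (1 - 36523)/((-85)²*√(-63 - 85) - 4*118) = -36522/(7225*√(-148) - 472) = -36522/(7225*(2*I*√37) - 472) = -36522/(14450*I*√37 - 472) = -36522/(-472 + 14450*I*√37)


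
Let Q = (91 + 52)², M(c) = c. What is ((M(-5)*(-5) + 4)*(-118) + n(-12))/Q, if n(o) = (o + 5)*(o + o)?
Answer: -3254/20449 ≈ -0.15913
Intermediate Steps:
Q = 20449 (Q = 143² = 20449)
n(o) = 2*o*(5 + o) (n(o) = (5 + o)*(2*o) = 2*o*(5 + o))
((M(-5)*(-5) + 4)*(-118) + n(-12))/Q = ((-5*(-5) + 4)*(-118) + 2*(-12)*(5 - 12))/20449 = ((25 + 4)*(-118) + 2*(-12)*(-7))*(1/20449) = (29*(-118) + 168)*(1/20449) = (-3422 + 168)*(1/20449) = -3254*1/20449 = -3254/20449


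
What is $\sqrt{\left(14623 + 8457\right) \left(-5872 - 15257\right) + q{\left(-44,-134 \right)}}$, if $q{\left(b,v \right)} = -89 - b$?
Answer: $i \sqrt{487657365} \approx 22083.0 i$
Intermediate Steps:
$\sqrt{\left(14623 + 8457\right) \left(-5872 - 15257\right) + q{\left(-44,-134 \right)}} = \sqrt{\left(14623 + 8457\right) \left(-5872 - 15257\right) - 45} = \sqrt{23080 \left(-21129\right) + \left(-89 + 44\right)} = \sqrt{-487657320 - 45} = \sqrt{-487657365} = i \sqrt{487657365}$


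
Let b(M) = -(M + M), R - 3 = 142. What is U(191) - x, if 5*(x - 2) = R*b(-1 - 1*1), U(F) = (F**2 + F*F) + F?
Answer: 73035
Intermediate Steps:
U(F) = F + 2*F**2 (U(F) = (F**2 + F**2) + F = 2*F**2 + F = F + 2*F**2)
R = 145 (R = 3 + 142 = 145)
b(M) = -2*M
x = 118 (x = 2 + (145*(-2*(-1 - 1*1)))/5 = 2 + (145*(-2*(-1 - 1)))/5 = 2 + (145*(-2*(-2)))/5 = 2 + (145*4)/5 = 2 + (1/5)*580 = 2 + 116 = 118)
U(191) - x = 191*(1 + 2*191) - 1*118 = 191*(1 + 382) - 118 = 191*383 - 118 = 73153 - 118 = 73035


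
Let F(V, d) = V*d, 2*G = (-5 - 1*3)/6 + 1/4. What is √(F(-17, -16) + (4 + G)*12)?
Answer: √1254/2 ≈ 17.706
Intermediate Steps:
G = -13/24 (G = ((-5 - 1*3)/6 + 1/4)/2 = ((-5 - 3)*(⅙) + 1*(¼))/2 = (-8*⅙ + ¼)/2 = (-4/3 + ¼)/2 = (½)*(-13/12) = -13/24 ≈ -0.54167)
√(F(-17, -16) + (4 + G)*12) = √(-17*(-16) + (4 - 13/24)*12) = √(272 + (83/24)*12) = √(272 + 83/2) = √(627/2) = √1254/2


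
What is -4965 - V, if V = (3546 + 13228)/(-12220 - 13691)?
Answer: -128631341/25911 ≈ -4964.4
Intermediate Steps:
V = -16774/25911 (V = 16774/(-25911) = 16774*(-1/25911) = -16774/25911 ≈ -0.64737)
-4965 - V = -4965 - 1*(-16774/25911) = -4965 + 16774/25911 = -128631341/25911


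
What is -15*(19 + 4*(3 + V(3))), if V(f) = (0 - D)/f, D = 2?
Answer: -425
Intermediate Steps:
V(f) = -2/f (V(f) = (0 - 1*2)/f = (0 - 2)/f = -2/f)
-15*(19 + 4*(3 + V(3))) = -15*(19 + 4*(3 - 2/3)) = -15*(19 + 4*(7/3)) = -15*(19 + 28/3) = -15*85/3 = -425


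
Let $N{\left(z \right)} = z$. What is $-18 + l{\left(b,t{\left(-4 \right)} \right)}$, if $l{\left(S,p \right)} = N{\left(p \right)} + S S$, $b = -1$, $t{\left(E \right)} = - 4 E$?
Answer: $-1$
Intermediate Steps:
$l{\left(S,p \right)} = p + S^{2}$ ($l{\left(S,p \right)} = p + S S = p + S^{2}$)
$-18 + l{\left(b,t{\left(-4 \right)} \right)} = -18 + \left(\left(-4\right) \left(-4\right) + \left(-1\right)^{2}\right) = -18 + \left(16 + 1\right) = -18 + 17 = -1$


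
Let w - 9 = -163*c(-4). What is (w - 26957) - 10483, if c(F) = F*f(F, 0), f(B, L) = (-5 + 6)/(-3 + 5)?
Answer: -37105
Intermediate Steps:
f(B, L) = ½ (f(B, L) = 1/2 = 1*(½) = ½)
c(F) = F/2 (c(F) = F*(½) = F/2)
w = 335 (w = 9 - 163*(-4)/2 = 9 - 163*(-2) = 9 + 326 = 335)
(w - 26957) - 10483 = (335 - 26957) - 10483 = -26622 - 10483 = -37105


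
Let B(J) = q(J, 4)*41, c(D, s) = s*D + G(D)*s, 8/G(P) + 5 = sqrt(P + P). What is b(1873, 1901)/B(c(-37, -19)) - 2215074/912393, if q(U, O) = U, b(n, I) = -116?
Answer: -26608275322766/10942060093065 + 928*I*sqrt(74)/107934345 ≈ -2.4317 + 7.3961e-5*I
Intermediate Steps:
G(P) = 8/(-5 + sqrt(2)*sqrt(P)) (G(P) = 8/(-5 + sqrt(P + P)) = 8/(-5 + sqrt(2*P)) = 8/(-5 + sqrt(2)*sqrt(P)))
c(D, s) = D*s + 8*s/(-5 + sqrt(2)*sqrt(D)) (c(D, s) = s*D + (8/(-5 + sqrt(2)*sqrt(D)))*s = D*s + 8*s/(-5 + sqrt(2)*sqrt(D)))
B(J) = 41*J (B(J) = J*41 = 41*J)
b(1873, 1901)/B(c(-37, -19)) - 2215074/912393 = -116*(-1/(779*(-37 + 8/(-5 + sqrt(2)*sqrt(-37))))) - 2215074/912393 = -116*(-1/(779*(-37 + 8/(-5 + sqrt(2)*(I*sqrt(37)))))) - 2215074*1/912393 = -116*(-1/(779*(-37 + 8/(-5 + I*sqrt(74))))) - 738358/304131 = -116*1/(41*(703 - 152/(-5 + I*sqrt(74)))) - 738358/304131 = -116/(28823 - 6232/(-5 + I*sqrt(74))) - 738358/304131 = -738358/304131 - 116/(28823 - 6232/(-5 + I*sqrt(74)))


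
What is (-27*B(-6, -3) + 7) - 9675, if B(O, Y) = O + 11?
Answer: -9803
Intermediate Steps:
B(O, Y) = 11 + O
(-27*B(-6, -3) + 7) - 9675 = (-27*(11 - 6) + 7) - 9675 = (-27*5 + 7) - 9675 = (-135 + 7) - 9675 = -128 - 9675 = -9803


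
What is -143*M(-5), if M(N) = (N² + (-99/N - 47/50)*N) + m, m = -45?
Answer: 163449/10 ≈ 16345.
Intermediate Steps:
M(N) = -45 + N² + N*(-47/50 - 99/N) (M(N) = (N² + (-99/N - 47/50)*N) - 45 = (N² + (-47/50 - 99/N)*N) - 45 = (N² + N*(-47/50 - 99/N)) - 45 = -45 + N² + N*(-47/50 - 99/N))
-143*M(-5) = -143*(-144 + (-5)² - 47/50*(-5)) = -143*(-144 + 25 + 47/10) = -143*(-1143/10) = 163449/10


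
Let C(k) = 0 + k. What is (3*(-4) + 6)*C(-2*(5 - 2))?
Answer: 36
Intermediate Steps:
C(k) = k
(3*(-4) + 6)*C(-2*(5 - 2)) = (3*(-4) + 6)*(-2*(5 - 2)) = (-12 + 6)*(-2*3) = -6*(-6) = 36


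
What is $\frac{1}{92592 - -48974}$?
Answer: $\frac{1}{141566} \approx 7.0638 \cdot 10^{-6}$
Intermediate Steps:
$\frac{1}{92592 - -48974} = \frac{1}{92592 + 48974} = \frac{1}{141566}$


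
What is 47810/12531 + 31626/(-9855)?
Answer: 924224/1524605 ≈ 0.60621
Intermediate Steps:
47810/12531 + 31626/(-9855) = 47810*(1/12531) + 31626*(-1/9855) = 47810/12531 - 3514/1095 = 924224/1524605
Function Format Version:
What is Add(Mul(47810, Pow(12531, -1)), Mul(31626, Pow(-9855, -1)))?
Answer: Rational(924224, 1524605) ≈ 0.60621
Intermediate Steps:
Add(Mul(47810, Pow(12531, -1)), Mul(31626, Pow(-9855, -1))) = Add(Mul(47810, Rational(1, 12531)), Mul(31626, Rational(-1, 9855))) = Add(Rational(47810, 12531), Rational(-3514, 1095)) = Rational(924224, 1524605)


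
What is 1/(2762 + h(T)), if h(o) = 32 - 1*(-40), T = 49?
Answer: 1/2834 ≈ 0.00035286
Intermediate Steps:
h(o) = 72 (h(o) = 32 + 40 = 72)
1/(2762 + h(T)) = 1/(2762 + 72) = 1/2834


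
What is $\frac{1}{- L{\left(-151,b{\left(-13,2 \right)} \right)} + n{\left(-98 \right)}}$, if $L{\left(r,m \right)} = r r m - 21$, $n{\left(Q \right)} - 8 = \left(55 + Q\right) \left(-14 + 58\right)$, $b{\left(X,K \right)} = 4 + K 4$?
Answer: $- \frac{1}{275475} \approx -3.6301 \cdot 10^{-6}$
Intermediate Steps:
$b{\left(X,K \right)} = 4 + 4 K$
$n{\left(Q \right)} = 2428 + 44 Q$ ($n{\left(Q \right)} = 8 + \left(55 + Q\right) \left(-14 + 58\right) = 8 + \left(55 + Q\right) 44 = 8 + \left(2420 + 44 Q\right) = 2428 + 44 Q$)
$L{\left(r,m \right)} = -21 + m r^{2}$ ($L{\left(r,m \right)} = r^{2} m - 21 = m r^{2} - 21 = -21 + m r^{2}$)
$\frac{1}{- L{\left(-151,b{\left(-13,2 \right)} \right)} + n{\left(-98 \right)}} = \frac{1}{- (-21 + \left(4 + 4 \cdot 2\right) \left(-151\right)^{2}) + \left(2428 + 44 \left(-98\right)\right)} = \frac{1}{- (-21 + \left(4 + 8\right) 22801) + \left(2428 - 4312\right)} = \frac{1}{- (-21 + 12 \cdot 22801) - 1884} = \frac{1}{- (-21 + 273612) - 1884} = \frac{1}{\left(-1\right) 273591 - 1884} = \frac{1}{-273591 - 1884} = \frac{1}{-275475} = - \frac{1}{275475}$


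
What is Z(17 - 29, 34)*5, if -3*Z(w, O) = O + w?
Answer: -110/3 ≈ -36.667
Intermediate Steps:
Z(w, O) = -O/3 - w/3 (Z(w, O) = -(O + w)/3 = -O/3 - w/3)
Z(17 - 29, 34)*5 = (-⅓*34 - (17 - 29)/3)*5 = (-34/3 - ⅓*(-12))*5 = (-34/3 + 4)*5 = -22/3*5 = -110/3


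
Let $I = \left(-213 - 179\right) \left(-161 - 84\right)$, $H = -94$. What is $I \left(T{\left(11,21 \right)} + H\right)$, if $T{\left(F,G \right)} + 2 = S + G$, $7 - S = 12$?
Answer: $-7683200$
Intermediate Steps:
$S = -5$ ($S = 7 - 12 = -5$)
$T{\left(F,G \right)} = -7 + G$ ($T{\left(F,G \right)} = -2 + \left(-5 + G\right) = -7 + G$)
$I = 96040$ ($I = \left(-392\right) \left(-245\right) = 96040$)
$I \left(T{\left(11,21 \right)} + H\right) = 96040 \left(\left(-7 + 21\right) - 94\right) = 96040 \left(14 - 94\right) = 96040 \left(-80\right) = -7683200$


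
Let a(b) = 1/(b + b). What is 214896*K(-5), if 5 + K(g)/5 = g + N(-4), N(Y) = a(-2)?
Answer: -11013420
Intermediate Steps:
a(b) = 1/(2*b)
N(Y) = -1/4 (N(Y) = (1/2)/(-2) = (1/2)*(-1/2) = -1/4)
K(g) = -105/4 + 5*g (K(g) = -25 + 5*(g - 1/4) = -25 + 5*(-1/4 + g) = -25 + (-5/4 + 5*g) = -105/4 + 5*g)
214896*K(-5) = 214896*(-105/4 + 5*(-5)) = 214896*(-105/4 - 25) = 214896*(-205/4) = -11013420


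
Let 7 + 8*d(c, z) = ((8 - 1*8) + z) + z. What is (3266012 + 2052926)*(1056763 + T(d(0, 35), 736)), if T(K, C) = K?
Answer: 22483595057323/4 ≈ 5.6209e+12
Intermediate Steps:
d(c, z) = -7/8 + z/4 (d(c, z) = -7/8 + (((8 - 1*8) + z) + z)/8 = -7/8 + (((8 - 8) + z) + z)/8 = -7/8 + ((0 + z) + z)/8 = -7/8 + (z + z)/8 = -7/8 + (2*z)/8 = -7/8 + z/4)
(3266012 + 2052926)*(1056763 + T(d(0, 35), 736)) = (3266012 + 2052926)*(1056763 + (-7/8 + (1/4)*35)) = 5318938*(1056763 + (-7/8 + 35/4)) = 5318938*(1056763 + 63/8) = 5318938*(8454167/8) = 22483595057323/4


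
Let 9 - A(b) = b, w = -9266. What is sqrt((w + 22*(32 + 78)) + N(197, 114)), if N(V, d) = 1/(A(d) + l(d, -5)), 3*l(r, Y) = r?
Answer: I*sqrt(30731761)/67 ≈ 82.741*I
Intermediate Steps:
A(b) = 9 - b
l(r, Y) = r/3
N(V, d) = 1/(9 - 2*d/3) (N(V, d) = 1/((9 - d) + d/3) = 1/(9 - 2*d/3))
sqrt((w + 22*(32 + 78)) + N(197, 114)) = sqrt((-9266 + 22*(32 + 78)) - 3/(-27 + 2*114)) = sqrt((-9266 + 22*110) - 3/(-27 + 228)) = sqrt((-9266 + 2420) - 3/201) = sqrt(-6846 - 3*1/201) = sqrt(-6846 - 1/67) = sqrt(-458683/67) = I*sqrt(30731761)/67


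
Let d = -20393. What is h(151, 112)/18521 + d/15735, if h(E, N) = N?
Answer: -375936433/291427935 ≈ -1.2900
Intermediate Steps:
h(151, 112)/18521 + d/15735 = 112/18521 - 20393/15735 = -375936433/291427935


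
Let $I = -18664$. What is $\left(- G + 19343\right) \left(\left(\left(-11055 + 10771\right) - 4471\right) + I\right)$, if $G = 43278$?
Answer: $560533765$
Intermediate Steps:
$\left(- G + 19343\right) \left(\left(\left(-11055 + 10771\right) - 4471\right) + I\right) = \left(\left(-1\right) 43278 + 19343\right) \left(\left(\left(-11055 + 10771\right) - 4471\right) - 18664\right) = \left(-43278 + 19343\right) \left(\left(-284 - 4471\right) - 18664\right) = - 23935 \left(-4755 - 18664\right) = \left(-23935\right) \left(-23419\right) = 560533765$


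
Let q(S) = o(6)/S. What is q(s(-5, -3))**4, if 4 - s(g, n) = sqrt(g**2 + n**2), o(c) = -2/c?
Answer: 1/(81*(4 - sqrt(34))**4) ≈ 0.0010985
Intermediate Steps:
s(g, n) = 4 - sqrt(g**2 + n**2)
q(S) = -1/(3*S) (q(S) = (-2/6)/S = (-2*1/6)/S = -1/(3*S))
q(s(-5, -3))**4 = (-1/(3*(4 - sqrt((-5)**2 + (-3)**2))))**4 = (-1/(3*(4 - sqrt(25 + 9))))**4 = (-1/(3*(4 - sqrt(34))))**4 = 1/(81*(4 - sqrt(34))**4)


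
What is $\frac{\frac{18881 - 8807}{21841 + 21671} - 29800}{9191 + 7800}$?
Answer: $- \frac{216107921}{123218732} \approx -1.7539$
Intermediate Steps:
$\frac{\frac{18881 - 8807}{21841 + 21671} - 29800}{9191 + 7800} = \frac{\frac{10074}{43512} - 29800}{16991} = \left(10074 \cdot \frac{1}{43512} - 29800\right) \frac{1}{16991} = \left(\frac{1679}{7252} - 29800\right) \frac{1}{16991} = \left(- \frac{216107921}{7252}\right) \frac{1}{16991} = - \frac{216107921}{123218732}$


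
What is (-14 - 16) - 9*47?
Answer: -453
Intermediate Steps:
(-14 - 16) - 9*47 = -30 - 423 = -453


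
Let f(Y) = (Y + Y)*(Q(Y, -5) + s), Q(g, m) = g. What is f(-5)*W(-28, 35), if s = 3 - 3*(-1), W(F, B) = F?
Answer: 280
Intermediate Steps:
s = 6 (s = 3 + 3 = 6)
f(Y) = 2*Y*(6 + Y) (f(Y) = (Y + Y)*(Y + 6) = (2*Y)*(6 + Y) = 2*Y*(6 + Y))
f(-5)*W(-28, 35) = (2*(-5)*(6 - 5))*(-28) = (2*(-5)*1)*(-28) = -10*(-28) = 280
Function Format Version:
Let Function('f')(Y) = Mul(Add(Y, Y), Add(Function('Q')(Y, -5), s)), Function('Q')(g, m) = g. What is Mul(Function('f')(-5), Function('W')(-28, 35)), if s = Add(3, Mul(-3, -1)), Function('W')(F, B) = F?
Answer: 280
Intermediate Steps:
s = 6 (s = Add(3, 3) = 6)
Function('f')(Y) = Mul(2, Y, Add(6, Y)) (Function('f')(Y) = Mul(Add(Y, Y), Add(Y, 6)) = Mul(Mul(2, Y), Add(6, Y)) = Mul(2, Y, Add(6, Y)))
Mul(Function('f')(-5), Function('W')(-28, 35)) = Mul(Mul(2, -5, Add(6, -5)), -28) = Mul(Mul(2, -5, 1), -28) = Mul(-10, -28) = 280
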